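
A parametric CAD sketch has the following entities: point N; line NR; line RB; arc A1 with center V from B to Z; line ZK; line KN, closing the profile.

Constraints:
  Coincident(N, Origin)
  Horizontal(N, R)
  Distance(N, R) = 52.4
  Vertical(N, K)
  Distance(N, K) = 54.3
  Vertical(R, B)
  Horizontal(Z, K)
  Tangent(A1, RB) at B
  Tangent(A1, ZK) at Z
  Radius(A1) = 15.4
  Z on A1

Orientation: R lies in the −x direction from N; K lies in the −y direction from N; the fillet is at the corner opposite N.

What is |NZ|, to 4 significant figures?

65.71

N is at the origin; N and R share the same y with |NR| = 52.4 and R on the −x side, so R = (-52.40, 0.000). N and K share the same x with |NK| = 54.3 and K on the −y side, so K = (0.000, -54.30). The virtual corner opposite N is at (-52.40, -54.30). Tangency of A1 to RB means the radius VB is perpendicular to RB and A1 meets ZK tangentially, so VZ is at right angles to ZK, with radius 15.4, so the center V sits 15.4 in from both sides at V = (-37.00, -38.90). That places the tangent points at B = (-52.40, -38.90) on RB and Z = (-37.00, -54.30) on ZK. Then |NZ| = |Z − N| = 65.71.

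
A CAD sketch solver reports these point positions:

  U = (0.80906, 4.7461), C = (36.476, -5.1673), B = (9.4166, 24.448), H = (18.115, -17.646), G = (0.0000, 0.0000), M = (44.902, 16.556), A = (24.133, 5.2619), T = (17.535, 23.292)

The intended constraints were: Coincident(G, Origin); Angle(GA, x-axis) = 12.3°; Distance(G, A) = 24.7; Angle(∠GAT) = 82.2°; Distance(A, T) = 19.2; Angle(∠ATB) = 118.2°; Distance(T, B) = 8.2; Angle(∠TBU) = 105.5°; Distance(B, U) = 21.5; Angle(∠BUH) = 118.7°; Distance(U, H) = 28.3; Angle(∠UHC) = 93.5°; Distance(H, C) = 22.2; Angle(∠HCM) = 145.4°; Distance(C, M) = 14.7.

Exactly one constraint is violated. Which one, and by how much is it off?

Distance(C, M) = 14.7 — off by 8.60.

G = (0.00, 0.00) ✓; GA at 12.30° ✓; |GA| = 24.70 ✓; ∠GAT = 82.20° ✓; |AT| = 19.20 ✓; ∠ATB = 118.2° ✓; |TB| = 8.200 ✓; ∠TBU = 105.5° ✓; |BU| = 21.50 ✓; ∠BUH = 118.7° ✓; |UH| = 28.30 ✓; ∠UHC = 93.50° ✓; |HC| = 22.20 ✓; ∠HCM = 145.4° ✓; |CM| = 23.30 ✗.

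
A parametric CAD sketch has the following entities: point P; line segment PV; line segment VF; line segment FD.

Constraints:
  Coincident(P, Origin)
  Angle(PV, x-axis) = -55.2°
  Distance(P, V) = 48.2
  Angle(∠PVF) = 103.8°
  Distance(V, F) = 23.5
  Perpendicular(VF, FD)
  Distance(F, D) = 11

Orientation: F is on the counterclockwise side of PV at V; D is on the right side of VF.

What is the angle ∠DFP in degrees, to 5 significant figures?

143.22°

∠PVF = 103.8°, so VF runs at -55.2° + (180° − 103.8°) = 21.000° from the x-axis; with |VF| = 23.5, F = V + 23.5·(cos 21.000°, sin 21.000°) = (49.448, -31.158). The perpendicularity gives FD at right angles to VF; with |FD| = 11.0 on the right of VF, D = F + 11.0·(0.35837, -0.93358) = (53.390, -41.427). Then cos ∠DFP = FD·FP / (|FD||FP|), giving 143.22°.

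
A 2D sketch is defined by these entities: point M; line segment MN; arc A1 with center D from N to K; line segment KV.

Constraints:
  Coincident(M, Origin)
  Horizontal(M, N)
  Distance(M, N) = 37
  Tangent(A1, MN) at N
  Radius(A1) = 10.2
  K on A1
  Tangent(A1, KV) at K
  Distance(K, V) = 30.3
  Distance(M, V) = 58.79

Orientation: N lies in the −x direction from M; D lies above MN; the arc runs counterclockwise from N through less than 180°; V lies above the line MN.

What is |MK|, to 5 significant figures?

31.498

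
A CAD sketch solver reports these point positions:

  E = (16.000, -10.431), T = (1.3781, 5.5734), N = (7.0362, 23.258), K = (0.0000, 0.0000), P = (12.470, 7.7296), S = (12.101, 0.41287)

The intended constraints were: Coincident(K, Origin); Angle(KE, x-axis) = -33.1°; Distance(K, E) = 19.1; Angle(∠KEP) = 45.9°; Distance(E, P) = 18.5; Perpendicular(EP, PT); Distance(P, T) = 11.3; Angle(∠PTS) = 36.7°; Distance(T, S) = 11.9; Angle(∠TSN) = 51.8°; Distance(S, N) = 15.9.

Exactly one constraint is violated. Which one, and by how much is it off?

Distance(S, N) = 15.9 — off by 7.50.

K = (0.00, 0.00) ✓; KE at -33.10° ✓; |KE| = 19.10 ✓; ∠KEP = 45.90° ✓; |EP| = 18.50 ✓; ∠(EP, PT) = 90.00° ✓; |PT| = 11.30 ✓; ∠PTS = 36.70° ✓; |TS| = 11.90 ✓; ∠TSN = 51.80° ✓; |SN| = 23.40 ✗.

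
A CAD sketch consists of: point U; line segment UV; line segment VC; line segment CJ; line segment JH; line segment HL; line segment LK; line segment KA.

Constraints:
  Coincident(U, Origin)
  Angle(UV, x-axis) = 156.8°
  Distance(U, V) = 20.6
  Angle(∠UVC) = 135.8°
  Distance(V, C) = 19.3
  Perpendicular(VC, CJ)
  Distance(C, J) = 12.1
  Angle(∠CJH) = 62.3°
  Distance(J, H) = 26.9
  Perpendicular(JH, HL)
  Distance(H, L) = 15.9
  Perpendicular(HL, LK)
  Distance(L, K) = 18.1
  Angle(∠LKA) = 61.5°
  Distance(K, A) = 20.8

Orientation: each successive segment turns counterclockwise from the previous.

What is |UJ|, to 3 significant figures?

34.1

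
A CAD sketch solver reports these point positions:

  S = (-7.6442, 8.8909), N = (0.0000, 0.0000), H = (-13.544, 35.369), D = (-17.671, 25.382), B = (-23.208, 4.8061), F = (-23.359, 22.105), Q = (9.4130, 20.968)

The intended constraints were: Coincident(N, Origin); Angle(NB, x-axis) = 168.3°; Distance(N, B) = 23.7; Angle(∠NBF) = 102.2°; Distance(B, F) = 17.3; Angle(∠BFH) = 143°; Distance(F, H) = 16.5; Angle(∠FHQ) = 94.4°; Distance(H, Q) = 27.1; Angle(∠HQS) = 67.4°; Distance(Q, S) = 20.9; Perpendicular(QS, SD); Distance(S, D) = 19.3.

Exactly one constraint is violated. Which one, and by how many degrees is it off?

Perpendicular(QS, SD) — off by 4.00°.

N = (0.00, 0.00) ✓; NB at 168.3° ✓; |NB| = 23.70 ✓; ∠NBF = 102.2° ✓; |BF| = 17.30 ✓; ∠BFH = 143.0° ✓; |FH| = 16.50 ✓; ∠FHQ = 94.40° ✓; |HQ| = 27.10 ✓; ∠HQS = 67.40° ✓; |QS| = 20.90 ✓; ∠(QS, SD) = 94.00° ✗; |SD| = 19.30 ✓.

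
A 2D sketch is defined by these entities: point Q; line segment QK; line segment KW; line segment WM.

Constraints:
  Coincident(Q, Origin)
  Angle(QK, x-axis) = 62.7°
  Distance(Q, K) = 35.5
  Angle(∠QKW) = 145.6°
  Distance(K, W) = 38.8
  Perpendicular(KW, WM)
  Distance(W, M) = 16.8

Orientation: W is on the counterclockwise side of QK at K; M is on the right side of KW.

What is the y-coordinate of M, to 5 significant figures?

72.125

Q is at the origin; QK runs at 62.7° with length 35.5, so K = 35.5·(cos 62.7°, sin 62.7°) = (16.282, 31.546). ∠QKW = 145.6°, so KW runs at 62.7° + (180° − 145.6°) = 97.100° from the x-axis; with |KW| = 38.8, W = K + 38.8·(cos 97.100°, sin 97.100°) = (11.486, 70.048). KW is perpendicular to WM; with |WM| = 16.8 on the right of KW, M = W + 16.8·(0.99233, 0.12360) = (28.157, 72.125). So M.y = 72.125.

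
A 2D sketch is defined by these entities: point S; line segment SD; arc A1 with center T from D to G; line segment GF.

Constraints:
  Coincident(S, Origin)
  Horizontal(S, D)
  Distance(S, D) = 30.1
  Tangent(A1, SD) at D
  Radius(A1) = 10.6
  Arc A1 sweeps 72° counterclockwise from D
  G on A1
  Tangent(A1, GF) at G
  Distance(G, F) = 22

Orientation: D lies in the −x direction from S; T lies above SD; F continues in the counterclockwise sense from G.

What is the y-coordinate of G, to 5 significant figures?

7.3244

S is at the origin; S and D share the same y with |SD| = 30.1 and D on the −x side, so D = (-30.100, 0.0000). The tangent condition forces TD to be normal to SD, so T = D + (0, 10.6) = (-30.100, 10.600). On A1, D sits at bearing -90° from T; a 72° counterclockwise sweep puts G at bearing -18°, so G = T + 10.6·(cos -18°, sin -18°) = (-20.019, 7.3244). So G.y = 7.3244.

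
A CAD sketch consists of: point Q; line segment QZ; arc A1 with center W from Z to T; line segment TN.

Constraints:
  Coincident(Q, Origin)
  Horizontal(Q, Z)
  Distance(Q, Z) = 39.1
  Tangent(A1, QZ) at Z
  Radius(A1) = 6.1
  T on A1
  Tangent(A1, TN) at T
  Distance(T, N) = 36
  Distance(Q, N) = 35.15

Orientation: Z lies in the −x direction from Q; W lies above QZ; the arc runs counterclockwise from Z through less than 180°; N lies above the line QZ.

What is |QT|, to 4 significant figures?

34.17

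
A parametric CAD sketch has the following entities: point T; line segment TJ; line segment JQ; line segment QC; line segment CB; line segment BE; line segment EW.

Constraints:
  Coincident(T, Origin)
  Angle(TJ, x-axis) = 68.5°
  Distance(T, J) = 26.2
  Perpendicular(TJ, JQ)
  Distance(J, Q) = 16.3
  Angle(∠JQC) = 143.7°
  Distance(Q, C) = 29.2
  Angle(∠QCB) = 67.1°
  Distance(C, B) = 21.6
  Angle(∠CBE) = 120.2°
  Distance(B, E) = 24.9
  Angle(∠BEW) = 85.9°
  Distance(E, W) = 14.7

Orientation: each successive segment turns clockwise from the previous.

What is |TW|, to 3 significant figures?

23.5

∠CBE = 120.2° gives BE at 130° from the x-axis; with |BE| = 24.9, E = (3.17, 9.42). ∠BEW = 85.9° gives EW at 35.4° from the x-axis; with |EW| = 14.7, W = (15.2, 17.9). Then |TW| = |W − T| = 23.5.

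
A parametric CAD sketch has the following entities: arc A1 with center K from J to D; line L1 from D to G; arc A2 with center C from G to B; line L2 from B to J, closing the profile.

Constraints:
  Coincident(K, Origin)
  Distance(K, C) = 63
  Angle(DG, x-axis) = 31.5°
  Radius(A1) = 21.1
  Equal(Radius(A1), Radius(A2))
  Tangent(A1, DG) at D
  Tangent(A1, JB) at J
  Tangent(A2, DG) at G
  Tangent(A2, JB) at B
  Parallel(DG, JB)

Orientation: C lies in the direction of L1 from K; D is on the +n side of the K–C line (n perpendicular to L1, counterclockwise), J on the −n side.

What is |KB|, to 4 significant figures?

66.44

Tangency of A1 to both parallel lines with radius 21.1 puts D and J at K ± 21.1·n: D = (-11.02, 17.99), J = (11.02, -17.99). Equal radii place G and B the same way about C: G = C + 21.1·n = (42.69, 50.91), B = C − 21.1·n = (64.74, 14.93). Then |KB| = |B − K| = 66.44.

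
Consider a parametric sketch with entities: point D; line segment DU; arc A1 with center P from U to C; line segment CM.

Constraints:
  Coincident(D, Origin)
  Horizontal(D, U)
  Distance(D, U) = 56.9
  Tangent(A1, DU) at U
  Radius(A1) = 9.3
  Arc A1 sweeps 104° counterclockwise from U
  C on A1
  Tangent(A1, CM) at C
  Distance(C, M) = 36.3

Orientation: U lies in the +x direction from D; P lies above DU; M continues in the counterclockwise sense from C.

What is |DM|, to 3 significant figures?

73.8

On A1, U sits at bearing -90° from P; a 104° counterclockwise sweep puts C at bearing 14°, so C = P + 9.3·(cos 14°, sin 14°) = (65.9, 11.5). A1 meets CM tangentially, so PC is at right angles to CM, so CM runs along (−sin 14°, cos 14°); with |CM| = 36.3, M = (57.1, 46.8). Then |DM| = |M − D| = 73.8.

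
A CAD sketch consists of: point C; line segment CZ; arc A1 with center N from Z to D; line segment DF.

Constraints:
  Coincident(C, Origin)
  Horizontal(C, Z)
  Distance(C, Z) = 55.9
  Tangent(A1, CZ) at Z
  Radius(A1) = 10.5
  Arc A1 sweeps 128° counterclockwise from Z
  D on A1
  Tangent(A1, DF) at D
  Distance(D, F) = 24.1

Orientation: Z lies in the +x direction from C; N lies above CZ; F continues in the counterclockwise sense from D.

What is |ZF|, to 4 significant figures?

36.55

C is at the origin; CZ is horizontal with |CZ| = 55.9 and Z on the +x side, so Z = (55.90, 0.000). A1 meets CZ tangentially, so NZ is at right angles to CZ, so N = Z + (0, 10.5) = (55.90, 10.50). On A1, Z sits at bearing -90° from N; a 128° counterclockwise sweep puts D at bearing 38°, so D = N + 10.5·(cos 38°, sin 38°) = (64.17, 16.96). Since A1 is tangent to DF there, ND ⟂ DF, so DF runs along (−sin 38°, cos 38°); with |DF| = 24.1, F = (49.34, 35.96). Then |ZF| = |F − Z| = 36.55.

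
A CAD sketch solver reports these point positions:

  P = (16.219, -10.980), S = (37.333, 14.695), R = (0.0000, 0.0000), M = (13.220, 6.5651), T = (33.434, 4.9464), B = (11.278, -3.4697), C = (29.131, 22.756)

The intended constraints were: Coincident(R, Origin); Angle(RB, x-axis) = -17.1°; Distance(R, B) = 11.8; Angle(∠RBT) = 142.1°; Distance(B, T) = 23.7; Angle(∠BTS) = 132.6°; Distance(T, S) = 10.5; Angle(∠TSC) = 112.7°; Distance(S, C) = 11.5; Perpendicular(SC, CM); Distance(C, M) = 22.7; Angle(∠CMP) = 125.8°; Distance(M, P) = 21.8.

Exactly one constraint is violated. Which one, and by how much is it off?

Distance(M, P) = 21.8 — off by 4.00.

R = (0.00, 0.00) ✓; RB at -17.10° ✓; |RB| = 11.80 ✓; ∠RBT = 142.1° ✓; |BT| = 23.70 ✓; ∠BTS = 132.6° ✓; |TS| = 10.50 ✓; ∠TSC = 112.7° ✓; |SC| = 11.50 ✓; ∠(SC, CM) = 90.00° ✓; |CM| = 22.70 ✓; ∠CMP = 125.8° ✓; |MP| = 17.80 ✗.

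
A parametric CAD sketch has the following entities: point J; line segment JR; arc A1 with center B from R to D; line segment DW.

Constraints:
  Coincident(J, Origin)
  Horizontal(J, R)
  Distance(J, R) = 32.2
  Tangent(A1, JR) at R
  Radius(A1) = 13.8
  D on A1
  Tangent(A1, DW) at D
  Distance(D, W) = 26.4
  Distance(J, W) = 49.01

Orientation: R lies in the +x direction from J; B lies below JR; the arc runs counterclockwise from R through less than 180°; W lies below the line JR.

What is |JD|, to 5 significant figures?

25.113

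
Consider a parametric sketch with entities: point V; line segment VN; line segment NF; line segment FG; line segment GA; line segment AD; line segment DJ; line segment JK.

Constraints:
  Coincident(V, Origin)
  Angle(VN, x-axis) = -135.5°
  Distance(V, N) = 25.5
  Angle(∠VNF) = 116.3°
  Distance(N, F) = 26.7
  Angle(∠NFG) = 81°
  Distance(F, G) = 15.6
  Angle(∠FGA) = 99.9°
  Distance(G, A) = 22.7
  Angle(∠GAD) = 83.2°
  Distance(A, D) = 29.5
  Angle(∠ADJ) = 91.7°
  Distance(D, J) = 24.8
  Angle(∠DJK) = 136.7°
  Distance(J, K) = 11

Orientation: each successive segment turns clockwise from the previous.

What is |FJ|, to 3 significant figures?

12.1

V is at the origin; VN runs at -135.5° with length 25.5, so N = (-18.2, -17.9). ∠VNF = 116.3° gives NF at 161° from the x-axis; with |NF| = 26.7, F = (-43.4, -9.09). ∠NFG = 81.0° gives FG at 61.8° from the x-axis; with |FG| = 15.6, G = (-36.0, 4.66). ∠FGA = 99.9° gives GA at -18.3° from the x-axis; with |GA| = 22.7, A = (-14.5, -2.47). ∠GAD = 83.2° gives AD at -115° from the x-axis; with |AD| = 29.5, D = (-27.0, -29.2). ∠ADJ = 91.7° gives DJ at 157° from the x-axis; with |DJ| = 24.8, J = (-49.8, -19.3). Then |FJ| = |J − F| = 12.1.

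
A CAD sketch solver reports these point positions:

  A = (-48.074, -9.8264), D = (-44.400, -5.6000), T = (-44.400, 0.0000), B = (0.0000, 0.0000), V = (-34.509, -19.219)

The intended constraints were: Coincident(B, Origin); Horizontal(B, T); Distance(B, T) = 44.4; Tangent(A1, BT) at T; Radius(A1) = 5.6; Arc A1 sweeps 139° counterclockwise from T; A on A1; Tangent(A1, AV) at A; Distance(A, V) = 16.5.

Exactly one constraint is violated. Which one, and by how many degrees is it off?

Tangent(A1, AV) at A — off by 6.30°.

B = (0.00, 0.00) ✓; B.y = 0.00, T.y = 0.00 ✓; |BT| = 44.40 ✓; ∠(DT, TB) = 90.00° ✓; |DT| = 5.600 ✓; bearing(D→A) − bearing(D→T) = 139.0° ✓; |DA| = 5.600 ✓; ∠(DA, AV) = 83.70° ✗; |AV| = 16.50 ✓.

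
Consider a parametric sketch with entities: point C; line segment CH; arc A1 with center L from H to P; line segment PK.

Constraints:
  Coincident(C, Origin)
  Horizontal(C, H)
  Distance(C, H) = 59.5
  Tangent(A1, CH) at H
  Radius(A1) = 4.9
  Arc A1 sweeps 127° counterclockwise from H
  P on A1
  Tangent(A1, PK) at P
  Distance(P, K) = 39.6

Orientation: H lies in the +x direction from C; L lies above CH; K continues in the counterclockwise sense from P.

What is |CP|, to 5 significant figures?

63.897

The tangent condition forces LH to be normal to CH, so L = H + (0, 4.9) = (59.500, 4.9000). On A1, H sits at bearing -90° from L; a 127° counterclockwise sweep puts P at bearing 37°, so P = L + 4.9·(cos 37°, sin 37°) = (63.413, 7.8489). Then |CP| = |P − C| = 63.897.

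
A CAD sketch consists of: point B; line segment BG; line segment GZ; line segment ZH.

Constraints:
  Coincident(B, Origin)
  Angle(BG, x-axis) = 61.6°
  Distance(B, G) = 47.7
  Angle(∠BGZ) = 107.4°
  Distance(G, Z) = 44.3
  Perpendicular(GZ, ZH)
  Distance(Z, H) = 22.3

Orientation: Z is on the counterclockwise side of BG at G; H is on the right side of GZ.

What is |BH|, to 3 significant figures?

89.6

∠BGZ = 107.4°, so GZ runs at 61.6° + (180° − 107.4°) = 134° from the x-axis; with |GZ| = 44.3, Z = G + 44.3·(cos 134°, sin 134°) = (-8.20, 73.7). GZ ⟂ ZH; with |ZH| = 22.3 on the right of GZ, H = Z + 22.3·(0.717, 0.697) = (7.79, 89.3). Then |BH| = |H − B| = 89.6.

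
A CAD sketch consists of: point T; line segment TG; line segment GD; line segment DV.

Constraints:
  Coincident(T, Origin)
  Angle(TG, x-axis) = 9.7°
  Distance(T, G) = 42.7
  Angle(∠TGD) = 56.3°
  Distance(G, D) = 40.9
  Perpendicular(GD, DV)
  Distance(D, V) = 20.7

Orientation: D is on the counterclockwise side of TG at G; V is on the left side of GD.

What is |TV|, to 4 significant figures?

22.71

T is at the origin; TG runs at 9.7° with length 42.7, so G = 42.7·(cos 9.7°, sin 9.7°) = (42.09, 7.194). ∠TGD = 56.3°, so GD runs at 9.7° + (180° − 56.3°) = 133.4° from the x-axis; with |GD| = 40.9, D = G + 40.9·(cos 133.4°, sin 133.4°) = (13.99, 36.91). GD is perpendicular to DV; with |DV| = 20.7 on the left of GD, V = D + 20.7·(-0.7266, -0.6871) = (-1.052, 22.69). Then |TV| = |V − T| = 22.71.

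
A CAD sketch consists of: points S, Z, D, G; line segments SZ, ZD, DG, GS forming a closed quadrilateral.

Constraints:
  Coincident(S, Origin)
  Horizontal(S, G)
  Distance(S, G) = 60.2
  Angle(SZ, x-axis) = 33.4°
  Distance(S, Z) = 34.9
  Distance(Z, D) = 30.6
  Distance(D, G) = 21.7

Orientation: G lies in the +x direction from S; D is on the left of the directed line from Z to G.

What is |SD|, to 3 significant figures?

63.5

Checks: |SG| = 60.20 ✓; |SZ| = 34.90 ✓; |ZD| = 30.60 ✓; |DG| = 21.70 ✓.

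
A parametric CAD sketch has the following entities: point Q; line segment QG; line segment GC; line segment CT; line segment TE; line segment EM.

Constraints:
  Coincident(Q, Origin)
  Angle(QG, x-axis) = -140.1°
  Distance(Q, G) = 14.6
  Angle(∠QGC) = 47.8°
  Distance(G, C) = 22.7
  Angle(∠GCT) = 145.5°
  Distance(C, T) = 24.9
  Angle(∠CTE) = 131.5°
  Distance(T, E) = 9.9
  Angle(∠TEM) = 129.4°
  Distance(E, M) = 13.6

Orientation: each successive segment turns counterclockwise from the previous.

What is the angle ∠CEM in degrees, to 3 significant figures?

94.2°

Q is at the origin; QG runs at -140.1° with length 14.6, so G = (-11.2, -9.37). ∠QGC = 47.8° gives GC at -7.90° from the x-axis; with |GC| = 22.7, C = (11.3, -12.5). ∠GCT = 145.5° gives CT at 26.6° from the x-axis; with |CT| = 24.9, T = (33.5, -1.34). ∠CTE = 131.5° gives TE at 75.1° from the x-axis; with |TE| = 9.9, E = (36.1, 8.23). ∠TEM = 129.4° gives EM at 126° from the x-axis; with |EM| = 13.6, M = (28.2, 19.3). Then cos ∠CEM = EC·EM / (|EC||EM|), giving 94.2°.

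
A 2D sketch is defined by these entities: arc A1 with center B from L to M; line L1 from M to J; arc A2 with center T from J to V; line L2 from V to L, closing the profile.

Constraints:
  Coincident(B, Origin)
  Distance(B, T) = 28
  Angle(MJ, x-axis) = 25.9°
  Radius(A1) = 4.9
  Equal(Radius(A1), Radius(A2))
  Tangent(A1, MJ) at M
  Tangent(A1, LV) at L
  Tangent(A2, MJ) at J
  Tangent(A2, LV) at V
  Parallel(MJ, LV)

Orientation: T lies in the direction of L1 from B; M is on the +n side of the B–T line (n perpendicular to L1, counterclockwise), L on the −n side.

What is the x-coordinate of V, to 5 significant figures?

27.328

The slot axis is L1's direction at 25.9°, so u = (cos 25.9°, sin 25.9°) = (0.89956, 0.43680) and n = (−sin 25.9°, cos 25.9°) = (-0.43680, 0.89956). B is at the origin and T lies 28.0 along u from B, so T = 28.0·u = (25.188, 12.230). Tangency of A1 to both parallel lines with radius 4.9 puts M and L at B ± 4.9·n: M = (-2.1403, 4.4078), L = (2.1403, -4.4078). Equal radii place J and V the same way about T: J = T + 4.9·n = (23.047, 16.638), V = T − 4.9·n = (27.328, 7.8226). So V.x = 27.328.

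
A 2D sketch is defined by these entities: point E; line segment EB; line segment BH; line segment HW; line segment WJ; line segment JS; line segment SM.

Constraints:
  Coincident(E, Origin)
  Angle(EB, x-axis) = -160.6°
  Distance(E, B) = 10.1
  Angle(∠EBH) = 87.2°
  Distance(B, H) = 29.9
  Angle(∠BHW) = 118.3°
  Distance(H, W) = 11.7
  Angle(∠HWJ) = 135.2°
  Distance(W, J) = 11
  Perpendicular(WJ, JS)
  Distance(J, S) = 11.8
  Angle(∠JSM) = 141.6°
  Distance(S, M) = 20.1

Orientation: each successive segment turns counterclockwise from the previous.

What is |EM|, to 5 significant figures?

12.723

E is at the origin; EB runs at -160.6° with length 10.1, so B = (-9.5265, -3.3548). ∠EBH = 87.2° gives BH at -67.800° from the x-axis; with |BH| = 29.9, H = (1.7709, -31.038). ∠BHW = 118.3° gives HW at -6.1000° from the x-axis; with |HW| = 11.7, W = (13.405, -32.282). ∠HWJ = 135.2° gives WJ at 38.700° from the x-axis; with |WJ| = 11.0, J = (21.989, -25.404). The perpendicularity gives JS at right angles to WJ, so JS runs at 128.70°; with |JS| = 11.8, S = (14.612, -16.195). ∠JSM = 141.6° gives SM at 167.10° from the x-axis; with |SM| = 20.1, M = (-4.9812, -11.708). Then |EM| = |M − E| = 12.723.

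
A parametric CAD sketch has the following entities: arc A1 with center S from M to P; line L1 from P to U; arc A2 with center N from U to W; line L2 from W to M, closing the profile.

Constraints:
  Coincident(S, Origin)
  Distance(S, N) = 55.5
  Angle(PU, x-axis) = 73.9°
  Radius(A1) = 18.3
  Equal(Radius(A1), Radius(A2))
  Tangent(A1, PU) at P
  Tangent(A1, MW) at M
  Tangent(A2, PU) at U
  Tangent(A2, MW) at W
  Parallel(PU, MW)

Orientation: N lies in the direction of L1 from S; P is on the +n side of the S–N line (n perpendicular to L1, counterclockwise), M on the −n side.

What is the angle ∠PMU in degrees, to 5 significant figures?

56.597°

The slot axis is L1's direction at 73.9°, so u = (cos 73.9°, sin 73.9°) = (0.27731, 0.96078) and n = (−sin 73.9°, cos 73.9°) = (-0.96078, 0.27731). S is at the origin and N lies 55.5 along u from S, so N = 55.5·u = (15.391, 53.323). Tangency of A1 to both parallel lines with radius 18.3 puts P and M at S ± 18.3·n: P = (-17.582, 5.0749), M = (17.582, -5.0749). Equal radii place U and W the same way about N: U = N + 18.3·n = (-2.1913, 58.398), W = N − 18.3·n = (32.973, 48.248). Then cos ∠PMU = MP·MU / (|MP||MU|), giving 56.597°.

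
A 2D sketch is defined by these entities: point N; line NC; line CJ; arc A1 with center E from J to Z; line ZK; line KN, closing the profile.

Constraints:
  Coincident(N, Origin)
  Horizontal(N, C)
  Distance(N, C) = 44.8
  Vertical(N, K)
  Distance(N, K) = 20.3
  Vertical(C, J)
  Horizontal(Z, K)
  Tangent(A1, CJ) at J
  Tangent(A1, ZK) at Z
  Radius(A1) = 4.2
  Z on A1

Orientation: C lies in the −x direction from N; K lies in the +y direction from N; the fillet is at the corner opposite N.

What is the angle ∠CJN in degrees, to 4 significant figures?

70.23°

N is at the origin; NC is horizontal with |NC| = 44.8 and C on the −x side, so C = (-44.80, 0.000). NK is vertical with |NK| = 20.3 and K on the +y side, so K = (0.000, 20.30). The virtual corner opposite N is at (-44.80, 20.30). Tangency of A1 to CJ means the radius EJ is perpendicular to CJ and A1 meets ZK tangentially, so EZ is at right angles to ZK, with radius 4.2, so the center E sits 4.2 in from both sides at E = (-40.60, 16.10). That places the tangent points at J = (-44.80, 16.10) on CJ and Z = (-40.60, 20.30) on ZK. Then cos ∠CJN = JC·JN / (|JC||JN|), giving 70.23°.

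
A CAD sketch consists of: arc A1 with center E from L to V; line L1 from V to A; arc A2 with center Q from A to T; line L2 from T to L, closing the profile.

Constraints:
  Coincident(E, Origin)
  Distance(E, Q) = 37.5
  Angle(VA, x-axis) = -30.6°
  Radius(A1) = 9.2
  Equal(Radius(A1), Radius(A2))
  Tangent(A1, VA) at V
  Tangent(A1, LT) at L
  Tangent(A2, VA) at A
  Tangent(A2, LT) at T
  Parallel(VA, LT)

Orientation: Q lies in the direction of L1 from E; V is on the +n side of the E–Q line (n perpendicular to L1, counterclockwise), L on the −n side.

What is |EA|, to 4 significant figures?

38.61

The slot axis is L1's direction at -30.6°, so u = (cos -30.6°, sin -30.6°) = (0.8607, -0.5090) and n = (−sin -30.6°, cos -30.6°) = (0.5090, 0.8607). E is at the origin and Q lies 37.5 along u from E, so Q = 37.5·u = (32.28, -19.09). Tangency of A1 to both parallel lines with radius 9.2 puts V and L at E ± 9.2·n: V = (4.683, 7.919), L = (-4.683, -7.919). Equal radii place A and T the same way about Q: A = Q + 9.2·n = (36.96, -11.17), T = Q − 9.2·n = (27.59, -27.01). Then |EA| = |A − E| = 38.61.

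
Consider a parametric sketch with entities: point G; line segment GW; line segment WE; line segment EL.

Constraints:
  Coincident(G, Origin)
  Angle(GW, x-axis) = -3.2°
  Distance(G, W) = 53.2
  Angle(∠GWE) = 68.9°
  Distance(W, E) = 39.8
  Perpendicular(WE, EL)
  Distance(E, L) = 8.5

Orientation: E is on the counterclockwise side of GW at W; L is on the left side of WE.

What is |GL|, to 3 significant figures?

46.0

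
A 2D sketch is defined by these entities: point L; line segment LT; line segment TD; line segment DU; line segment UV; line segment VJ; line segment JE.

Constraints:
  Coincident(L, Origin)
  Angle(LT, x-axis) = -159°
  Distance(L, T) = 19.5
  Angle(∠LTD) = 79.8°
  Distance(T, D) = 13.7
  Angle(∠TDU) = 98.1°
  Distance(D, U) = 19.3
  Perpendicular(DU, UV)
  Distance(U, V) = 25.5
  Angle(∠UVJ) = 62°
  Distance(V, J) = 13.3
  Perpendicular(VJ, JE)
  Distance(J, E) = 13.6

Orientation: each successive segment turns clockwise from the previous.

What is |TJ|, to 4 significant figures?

11.06

L is at the origin; LT runs at -159.0° with length 19.5, so T = (-18.20, -6.988). ∠LTD = 79.8° gives TD at 100.8° from the x-axis; with |TD| = 13.7, D = (-20.77, 6.469). ∠TDU = 98.1° gives DU at 18.90° from the x-axis; with |DU| = 19.3, U = (-2.512, 12.72). DU ⟂ UV, so UV runs at -71.10°; with |UV| = 25.5, V = (5.747, -11.40). ∠UVJ = 62.0° gives VJ at 170.9° from the x-axis; with |VJ| = 13.3, J = (-7.385, -9.301). Then |TJ| = |J − T| = 11.06.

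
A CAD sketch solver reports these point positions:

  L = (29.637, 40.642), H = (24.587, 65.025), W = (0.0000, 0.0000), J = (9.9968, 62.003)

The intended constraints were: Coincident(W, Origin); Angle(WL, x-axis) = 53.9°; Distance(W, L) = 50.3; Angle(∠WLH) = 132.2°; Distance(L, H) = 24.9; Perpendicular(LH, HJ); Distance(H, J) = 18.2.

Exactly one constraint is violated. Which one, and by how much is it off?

Distance(H, J) = 18.2 — off by 3.30.

W = (0.00, 0.00) ✓; WL at 53.90° ✓; |WL| = 50.30 ✓; ∠WLH = 132.2° ✓; |LH| = 24.90 ✓; ∠(LH, HJ) = 90.00° ✓; |HJ| = 14.90 ✗.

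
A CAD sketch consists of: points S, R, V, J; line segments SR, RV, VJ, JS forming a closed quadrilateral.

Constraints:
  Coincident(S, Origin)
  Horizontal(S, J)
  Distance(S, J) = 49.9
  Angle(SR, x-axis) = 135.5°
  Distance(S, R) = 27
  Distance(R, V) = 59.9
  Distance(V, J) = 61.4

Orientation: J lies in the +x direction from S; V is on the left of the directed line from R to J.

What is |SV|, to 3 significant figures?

63.0

Checks: |RV| = 59.90 ✓; |VJ| = 61.40 ✓.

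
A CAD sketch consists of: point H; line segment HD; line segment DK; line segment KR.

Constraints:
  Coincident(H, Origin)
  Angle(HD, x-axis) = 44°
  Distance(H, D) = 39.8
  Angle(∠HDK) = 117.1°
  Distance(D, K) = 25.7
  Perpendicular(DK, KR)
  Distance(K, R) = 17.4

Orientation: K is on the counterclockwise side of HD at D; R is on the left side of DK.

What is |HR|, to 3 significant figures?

47.4

∠HDK = 117.1°, so DK runs at 44.0° + (180° − 117.1°) = 107° from the x-axis; with |DK| = 25.7, K = D + 25.7·(cos 107°, sin 107°) = (21.2, 52.2). DK is perpendicular to KR; with |KR| = 17.4 on the left of DK, R = K + 17.4·(-0.957, -0.291) = (4.51, 47.2). Then |HR| = |R − H| = 47.4.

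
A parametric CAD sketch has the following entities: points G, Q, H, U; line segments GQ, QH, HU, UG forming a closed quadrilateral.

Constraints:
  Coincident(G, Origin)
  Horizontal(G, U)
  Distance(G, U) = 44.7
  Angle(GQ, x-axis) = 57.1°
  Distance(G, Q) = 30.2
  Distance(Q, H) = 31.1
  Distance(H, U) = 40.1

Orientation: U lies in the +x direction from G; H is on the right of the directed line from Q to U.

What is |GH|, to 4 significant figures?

5.888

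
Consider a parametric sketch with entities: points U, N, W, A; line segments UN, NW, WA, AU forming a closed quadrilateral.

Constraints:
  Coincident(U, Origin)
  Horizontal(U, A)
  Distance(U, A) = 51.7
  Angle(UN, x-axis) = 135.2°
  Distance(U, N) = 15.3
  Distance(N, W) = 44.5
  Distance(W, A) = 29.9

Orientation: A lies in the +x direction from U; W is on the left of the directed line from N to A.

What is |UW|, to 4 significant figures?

39.19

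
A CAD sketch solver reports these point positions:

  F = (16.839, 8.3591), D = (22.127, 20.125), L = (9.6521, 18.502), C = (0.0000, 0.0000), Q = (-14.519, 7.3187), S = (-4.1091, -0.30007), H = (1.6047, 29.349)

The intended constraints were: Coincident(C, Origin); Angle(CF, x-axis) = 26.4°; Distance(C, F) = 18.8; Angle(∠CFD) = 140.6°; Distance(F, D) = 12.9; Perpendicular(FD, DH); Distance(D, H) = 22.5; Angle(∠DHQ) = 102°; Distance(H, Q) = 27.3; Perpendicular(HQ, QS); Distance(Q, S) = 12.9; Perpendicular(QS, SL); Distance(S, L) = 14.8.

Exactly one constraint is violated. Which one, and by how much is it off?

Distance(S, L) = 14.8 — off by 8.50.

C = (0.00, 0.00) ✓; CF at 26.40° ✓; |CF| = 18.80 ✓; ∠CFD = 140.6° ✓; |FD| = 12.90 ✓; ∠(FD, DH) = 90.00° ✓; |DH| = 22.50 ✓; ∠DHQ = 102.0° ✓; |HQ| = 27.30 ✓; ∠(HQ, QS) = 90.00° ✓; |QS| = 12.90 ✓; ∠(QS, SL) = 90.00° ✓; |SL| = 23.30 ✗.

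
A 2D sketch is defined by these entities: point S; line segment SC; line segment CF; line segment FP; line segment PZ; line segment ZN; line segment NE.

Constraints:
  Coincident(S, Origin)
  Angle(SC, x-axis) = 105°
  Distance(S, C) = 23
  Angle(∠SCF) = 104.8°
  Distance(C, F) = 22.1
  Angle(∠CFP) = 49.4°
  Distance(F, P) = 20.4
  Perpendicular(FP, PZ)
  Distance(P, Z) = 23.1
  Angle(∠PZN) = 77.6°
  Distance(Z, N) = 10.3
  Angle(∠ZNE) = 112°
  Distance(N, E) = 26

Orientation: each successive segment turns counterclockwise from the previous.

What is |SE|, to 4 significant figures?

31.28

S is at the origin; SC runs at 105.0° with length 23.0, so C = (-5.953, 22.22). ∠SCF = 104.8° gives CF at -179.8° from the x-axis; with |CF| = 22.1, F = (-28.05, 22.14). ∠CFP = 49.4° gives FP at -49.20° from the x-axis; with |FP| = 20.4, P = (-14.72, 6.696). FP is perpendicular to PZ, so PZ runs at 40.80°; with |PZ| = 23.1, Z = (2.764, 21.79). ∠PZN = 77.6° gives ZN at 143.2° from the x-axis; with |ZN| = 10.3, N = (-5.484, 27.96). ∠ZNE = 112.0° gives NE at -148.8° from the x-axis; with |NE| = 26.0, E = (-27.72, 14.49). Then |SE| = |E − S| = 31.28.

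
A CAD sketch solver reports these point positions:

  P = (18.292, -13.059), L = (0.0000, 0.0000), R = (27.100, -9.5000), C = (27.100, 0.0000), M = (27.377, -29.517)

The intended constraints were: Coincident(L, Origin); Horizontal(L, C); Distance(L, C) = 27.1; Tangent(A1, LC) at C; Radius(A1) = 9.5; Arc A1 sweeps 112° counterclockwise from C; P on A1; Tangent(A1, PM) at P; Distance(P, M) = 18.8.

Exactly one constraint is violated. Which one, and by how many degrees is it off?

Tangent(A1, PM) at P — off by 6.90°.

L = (0.00, 0.00) ✓; L.y = 0.00, C.y = 0.00 ✓; |LC| = 27.10 ✓; ∠(RC, CL) = 90.00° ✓; |RC| = 9.500 ✓; bearing(R→P) − bearing(R→C) = 112.0° ✓; |RP| = 9.500 ✓; ∠(RP, PM) = 83.10° ✗; |PM| = 18.80 ✓.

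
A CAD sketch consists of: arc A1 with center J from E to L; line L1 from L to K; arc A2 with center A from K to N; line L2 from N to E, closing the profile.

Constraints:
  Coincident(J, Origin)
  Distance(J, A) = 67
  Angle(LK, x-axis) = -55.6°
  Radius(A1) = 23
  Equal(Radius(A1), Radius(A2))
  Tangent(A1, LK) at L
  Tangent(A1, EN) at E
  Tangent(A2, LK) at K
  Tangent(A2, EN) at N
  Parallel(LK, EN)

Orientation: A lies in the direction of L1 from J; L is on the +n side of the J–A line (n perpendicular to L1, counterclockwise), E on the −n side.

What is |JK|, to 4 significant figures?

70.84

The slot axis is L1's direction at -55.6°, so u = (cos -55.6°, sin -55.6°) = (0.5650, -0.8251) and n = (−sin -55.6°, cos -55.6°) = (0.8251, 0.5650). J is at the origin and A lies 67.0 along u from J, so A = 67.0·u = (37.85, -55.28). Tangency of A1 to both parallel lines with radius 23.0 puts L and E at J ± 23.0·n: L = (18.98, 12.99), E = (-18.98, -12.99). Equal radii place K and N the same way about A: K = A + 23.0·n = (56.83, -42.29), N = A − 23.0·n = (18.88, -68.28). Then |JK| = |K − J| = 70.84.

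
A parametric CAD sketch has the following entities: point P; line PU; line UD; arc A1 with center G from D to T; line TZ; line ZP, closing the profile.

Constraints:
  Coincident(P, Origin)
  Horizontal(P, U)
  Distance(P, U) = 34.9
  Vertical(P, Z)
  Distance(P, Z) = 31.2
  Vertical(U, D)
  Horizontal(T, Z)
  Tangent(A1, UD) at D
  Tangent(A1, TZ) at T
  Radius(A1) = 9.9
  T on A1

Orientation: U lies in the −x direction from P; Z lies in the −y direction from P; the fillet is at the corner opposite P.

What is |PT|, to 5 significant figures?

39.980

P is at the origin; P and U share the same y with |PU| = 34.9 and U on the −x side, so U = (-34.900, 0.0000). PZ is vertical with |PZ| = 31.2 and Z on the −y side, so Z = (0.0000, -31.200). The virtual corner opposite P is at (-34.900, -31.200). Since A1 is tangent to UD there, GD ⟂ UD and the tangent condition forces GT to be normal to TZ, with radius 9.9, so the center G sits 9.9 in from both sides at G = (-25.000, -21.300). That places the tangent points at D = (-34.900, -21.300) on UD and T = (-25.000, -31.200) on TZ. Then |PT| = |T − P| = 39.980.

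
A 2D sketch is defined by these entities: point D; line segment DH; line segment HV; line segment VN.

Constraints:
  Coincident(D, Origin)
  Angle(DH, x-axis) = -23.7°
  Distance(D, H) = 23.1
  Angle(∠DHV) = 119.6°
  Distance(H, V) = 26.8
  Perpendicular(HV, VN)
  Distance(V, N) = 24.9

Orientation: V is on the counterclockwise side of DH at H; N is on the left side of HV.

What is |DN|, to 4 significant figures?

38.51

D is at the origin; DH runs at -23.7° with length 23.1, so H = 23.1·(cos -23.7°, sin -23.7°) = (21.15, -9.285). ∠DHV = 119.6°, so HV runs at -23.7° + (180° − 119.6°) = 36.70° from the x-axis; with |HV| = 26.8, V = H + 26.8·(cos 36.70°, sin 36.70°) = (42.64, 6.731). HV is perpendicular to VN; with |VN| = 24.9 on the left of HV, N = V + 24.9·(-0.5976, 0.8018) = (27.76, 26.70). Then |DN| = |N − D| = 38.51.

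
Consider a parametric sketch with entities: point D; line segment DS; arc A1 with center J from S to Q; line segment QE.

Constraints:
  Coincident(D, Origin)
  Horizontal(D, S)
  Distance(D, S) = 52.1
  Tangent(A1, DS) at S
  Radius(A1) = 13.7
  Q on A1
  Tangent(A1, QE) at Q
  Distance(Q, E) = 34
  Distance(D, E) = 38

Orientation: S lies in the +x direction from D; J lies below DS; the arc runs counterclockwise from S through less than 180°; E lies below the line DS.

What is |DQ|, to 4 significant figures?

41.64

D is at the origin; D and S share the same y with |DS| = 52.1 and S on the +x side, so S = (52.10, 0.000). A1 meets DS tangentially, so JS is at right angles to DS, so J = S + (0, -13.7) = (52.10, -13.70). Since JQ ⟂ QE (tangency), |JE| = √(13.7² + 34.0²) = 36.66 regardless of where Q sits on A1. So E lies on both circle(D, 38.0) and circle(J, 36.66); the below-DS intersection is E = (20.38, -32.07). Q is the foot of the tangent from E: Q = (41.30, -5.270).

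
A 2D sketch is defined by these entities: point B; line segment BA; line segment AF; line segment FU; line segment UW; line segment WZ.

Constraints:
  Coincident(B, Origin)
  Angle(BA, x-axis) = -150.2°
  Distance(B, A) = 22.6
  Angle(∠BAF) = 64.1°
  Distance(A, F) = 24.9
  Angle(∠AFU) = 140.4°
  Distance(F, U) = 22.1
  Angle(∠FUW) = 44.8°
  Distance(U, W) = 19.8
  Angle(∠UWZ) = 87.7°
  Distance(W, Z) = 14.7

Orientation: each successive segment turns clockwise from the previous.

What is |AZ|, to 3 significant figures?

21.5

B is at the origin; BA runs at -150.2° with length 22.6, so A = (-19.6, -11.2). ∠BAF = 64.1° gives AF at 93.9° from the x-axis; with |AF| = 24.9, F = (-21.3, 13.6). ∠AFU = 140.4° gives FU at 54.3° from the x-axis; with |FU| = 22.1, U = (-8.41, 31.6). ∠FUW = 44.8° gives UW at -80.9° from the x-axis; with |UW| = 19.8, W = (-5.28, 12.0). ∠UWZ = 87.7° gives WZ at -173° from the x-axis; with |WZ| = 14.7, Z = (-19.9, 10.3). Then |AZ| = |Z − A| = 21.5.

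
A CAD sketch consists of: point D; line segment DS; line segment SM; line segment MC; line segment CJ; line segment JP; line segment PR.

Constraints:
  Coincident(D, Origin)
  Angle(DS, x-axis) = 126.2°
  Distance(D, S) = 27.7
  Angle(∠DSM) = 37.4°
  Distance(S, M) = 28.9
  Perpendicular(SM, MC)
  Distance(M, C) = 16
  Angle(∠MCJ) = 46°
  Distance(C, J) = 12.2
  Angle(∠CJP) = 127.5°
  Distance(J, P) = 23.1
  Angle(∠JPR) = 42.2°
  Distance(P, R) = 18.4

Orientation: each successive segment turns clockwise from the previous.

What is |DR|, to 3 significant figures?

20.8

∠CJP = 127.5° gives JP at 67.1° from the x-axis; with |JP| = 23.1, P = (9.81, 30.7). ∠JPR = 42.2° gives PR at -70.7° from the x-axis; with |PR| = 18.4, R = (15.9, 13.4). Then |DR| = |R − D| = 20.8.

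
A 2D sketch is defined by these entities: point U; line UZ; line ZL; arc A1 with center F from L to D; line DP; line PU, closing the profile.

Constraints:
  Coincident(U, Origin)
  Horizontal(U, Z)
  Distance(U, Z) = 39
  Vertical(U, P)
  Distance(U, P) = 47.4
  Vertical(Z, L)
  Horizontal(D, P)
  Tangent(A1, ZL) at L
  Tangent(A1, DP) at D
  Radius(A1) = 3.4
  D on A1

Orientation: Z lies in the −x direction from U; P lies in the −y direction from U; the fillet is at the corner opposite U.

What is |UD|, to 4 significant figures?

59.28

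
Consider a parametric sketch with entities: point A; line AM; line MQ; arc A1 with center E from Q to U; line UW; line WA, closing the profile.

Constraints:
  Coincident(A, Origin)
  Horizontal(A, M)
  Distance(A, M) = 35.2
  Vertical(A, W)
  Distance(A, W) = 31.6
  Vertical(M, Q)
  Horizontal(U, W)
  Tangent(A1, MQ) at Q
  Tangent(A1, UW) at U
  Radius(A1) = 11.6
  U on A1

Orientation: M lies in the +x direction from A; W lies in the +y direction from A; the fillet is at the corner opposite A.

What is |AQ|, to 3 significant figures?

40.5

A is at the origin; A and M share the same y with |AM| = 35.2 and M on the +x side, so M = (35.2, 0.00). AW is vertical with |AW| = 31.6 and W on the +y side, so W = (0.00, 31.6). The virtual corner opposite A is at (35.2, 31.6). The tangent condition forces EQ to be normal to MQ and the tangent condition forces EU to be normal to UW, with radius 11.6, so the center E sits 11.6 in from both sides at E = (23.6, 20.0). That places the tangent points at Q = (35.2, 20.0) on MQ and U = (23.6, 31.6) on UW. Then |AQ| = |Q − A| = 40.5.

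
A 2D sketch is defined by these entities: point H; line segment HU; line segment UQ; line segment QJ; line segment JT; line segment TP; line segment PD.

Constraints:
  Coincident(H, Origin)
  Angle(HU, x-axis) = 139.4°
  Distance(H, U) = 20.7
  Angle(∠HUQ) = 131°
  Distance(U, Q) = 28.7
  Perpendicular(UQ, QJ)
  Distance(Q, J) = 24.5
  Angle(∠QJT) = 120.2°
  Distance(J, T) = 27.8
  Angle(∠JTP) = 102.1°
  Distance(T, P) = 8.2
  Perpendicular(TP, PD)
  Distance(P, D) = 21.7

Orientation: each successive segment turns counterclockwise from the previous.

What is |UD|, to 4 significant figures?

23.42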